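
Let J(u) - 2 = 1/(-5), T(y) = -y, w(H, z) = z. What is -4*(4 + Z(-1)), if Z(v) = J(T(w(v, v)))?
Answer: -116/5 ≈ -23.200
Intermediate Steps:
J(u) = 9/5 (J(u) = 2 + 1/(-5) = 2 + 1*(-1/5) = 2 - 1/5 = 9/5)
Z(v) = 9/5
-4*(4 + Z(-1)) = -4*(4 + 9/5) = -4*29/5 = -116/5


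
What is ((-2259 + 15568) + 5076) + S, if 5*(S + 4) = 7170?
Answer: 19815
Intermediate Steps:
S = 1430 (S = -4 + (⅕)*7170 = -4 + 1434 = 1430)
((-2259 + 15568) + 5076) + S = ((-2259 + 15568) + 5076) + 1430 = (13309 + 5076) + 1430 = 18385 + 1430 = 19815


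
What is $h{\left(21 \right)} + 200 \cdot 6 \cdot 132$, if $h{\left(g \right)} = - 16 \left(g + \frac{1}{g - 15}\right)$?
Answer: $\frac{474184}{3} \approx 1.5806 \cdot 10^{5}$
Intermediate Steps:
$h{\left(g \right)} = - 16 g - \frac{16}{-15 + g}$ ($h{\left(g \right)} = - 16 \left(g + \frac{1}{-15 + g}\right) = - 16 g - \frac{16}{-15 + g}$)
$h{\left(21 \right)} + 200 \cdot 6 \cdot 132 = \frac{16 \left(-1 - 21^{2} + 15 \cdot 21\right)}{-15 + 21} + 200 \cdot 6 \cdot 132 = \frac{16 \left(-1 - 441 + 315\right)}{6} + 200 \cdot 792 = 16 \cdot \frac{1}{6} \left(-1 - 441 + 315\right) + 158400 = 16 \cdot \frac{1}{6} \left(-127\right) + 158400 = - \frac{1016}{3} + 158400 = \frac{474184}{3}$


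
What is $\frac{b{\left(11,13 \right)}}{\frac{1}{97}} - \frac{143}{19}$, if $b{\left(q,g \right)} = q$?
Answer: $\frac{20130}{19} \approx 1059.5$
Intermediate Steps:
$\frac{b{\left(11,13 \right)}}{\frac{1}{97}} - \frac{143}{19} = \frac{1}{\frac{1}{97}} \cdot 11 - \frac{143}{19} = 97 \cdot 11 - \frac{143}{19} = 1067 - \frac{143}{19} = \frac{20130}{19}$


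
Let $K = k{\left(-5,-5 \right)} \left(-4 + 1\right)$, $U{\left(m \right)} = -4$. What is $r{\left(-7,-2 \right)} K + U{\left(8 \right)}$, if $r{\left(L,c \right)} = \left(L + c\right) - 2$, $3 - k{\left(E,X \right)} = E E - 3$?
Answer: $-631$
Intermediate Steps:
$k{\left(E,X \right)} = 6 - E^{2}$ ($k{\left(E,X \right)} = 3 - \left(E E - 3\right) = 3 - \left(E^{2} - 3\right) = 3 - \left(-3 + E^{2}\right) = 6 - E^{2}$)
$K = 57$ ($K = \left(6 - \left(-5\right)^{2}\right) \left(-4 + 1\right) = \left(6 - 25\right) \left(-3\right) = \left(-19\right) \left(-3\right) = 57$)
$r{\left(L,c \right)} = -2 + L + c$
$r{\left(-7,-2 \right)} K + U{\left(8 \right)} = \left(-2 - 7 - 2\right) 57 - 4 = \left(-11\right) 57 - 4 = -627 - 4 = -631$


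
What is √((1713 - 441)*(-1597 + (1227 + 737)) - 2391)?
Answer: √464433 ≈ 681.49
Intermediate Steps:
√((1713 - 441)*(-1597 + (1227 + 737)) - 2391) = √(1272*(-1597 + 1964) - 2391) = √(1272*367 - 2391) = √(466824 - 2391) = √464433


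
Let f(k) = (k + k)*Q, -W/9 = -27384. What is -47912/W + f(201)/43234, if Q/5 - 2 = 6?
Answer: 118224067/665954919 ≈ 0.17753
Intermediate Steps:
W = 246456 (W = -9*(-27384) = 246456)
Q = 40 (Q = 10 + 5*6 = 10 + 30 = 40)
f(k) = 80*k (f(k) = (k + k)*40 = (2*k)*40 = 80*k)
-47912/W + f(201)/43234 = -47912/246456 + (80*201)/43234 = -47912*1/246456 + 16080*(1/43234) = -5989/30807 + 8040/21617 = 118224067/665954919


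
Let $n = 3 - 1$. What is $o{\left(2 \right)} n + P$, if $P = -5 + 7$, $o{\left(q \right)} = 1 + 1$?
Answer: $6$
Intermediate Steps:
$o{\left(q \right)} = 2$
$P = 2$
$n = 2$
$o{\left(2 \right)} n + P = 2 \cdot 2 + 2 = 4 + 2 = 6$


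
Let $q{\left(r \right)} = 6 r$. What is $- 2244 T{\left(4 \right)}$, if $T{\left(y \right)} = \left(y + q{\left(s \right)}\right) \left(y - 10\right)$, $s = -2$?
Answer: $-107712$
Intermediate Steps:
$T{\left(y \right)} = \left(-12 + y\right) \left(-10 + y\right)$ ($T{\left(y \right)} = \left(y + 6 \left(-2\right)\right) \left(y - 10\right) = \left(y - 12\right) \left(-10 + y\right) = \left(-12 + y\right) \left(-10 + y\right)$)
$- 2244 T{\left(4 \right)} = - 2244 \left(120 + 4^{2} - 88\right) = - 2244 \left(120 + 16 - 88\right) = \left(-2244\right) 48 = -107712$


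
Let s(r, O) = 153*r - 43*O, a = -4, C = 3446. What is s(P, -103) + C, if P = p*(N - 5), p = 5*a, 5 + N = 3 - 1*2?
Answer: 35415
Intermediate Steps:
N = -4 (N = -5 + (3 - 1*2) = -5 + (3 - 2) = -5 + 1 = -4)
p = -20 (p = 5*(-4) = -20)
P = 180 (P = -20*(-4 - 5) = -20*(-9) = 180)
s(r, O) = -43*O + 153*r
s(P, -103) + C = (-43*(-103) + 153*180) + 3446 = (4429 + 27540) + 3446 = 31969 + 3446 = 35415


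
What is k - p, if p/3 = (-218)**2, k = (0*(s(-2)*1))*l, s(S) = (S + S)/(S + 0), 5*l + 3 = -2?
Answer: -142572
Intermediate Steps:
l = -1 (l = -3/5 + (1/5)*(-2) = -3/5 - 2/5 = -1)
s(S) = 2 (s(S) = (2*S)/S = 2)
k = 0 (k = (0*(2*1))*(-1) = (0*2)*(-1) = 0*(-1) = 0)
p = 142572 (p = 3*(-218)**2 = 3*47524 = 142572)
k - p = 0 - 1*142572 = 0 - 142572 = -142572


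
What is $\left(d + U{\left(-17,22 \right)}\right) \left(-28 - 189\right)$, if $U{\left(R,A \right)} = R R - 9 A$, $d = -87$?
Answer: $-868$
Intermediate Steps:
$U{\left(R,A \right)} = R^{2} - 9 A$
$\left(d + U{\left(-17,22 \right)}\right) \left(-28 - 189\right) = \left(-87 + \left(\left(-17\right)^{2} - 198\right)\right) \left(-28 - 189\right) = \left(-87 + \left(289 - 198\right)\right) \left(-217\right) = \left(-87 + 91\right) \left(-217\right) = 4 \left(-217\right) = -868$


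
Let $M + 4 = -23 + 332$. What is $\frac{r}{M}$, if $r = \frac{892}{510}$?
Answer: $\frac{446}{77775} \approx 0.0057345$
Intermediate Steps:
$M = 305$ ($M = -4 + \left(-23 + 332\right) = -4 + 309 = 305$)
$r = \frac{446}{255}$ ($r = 892 \cdot \frac{1}{510} = \frac{446}{255} \approx 1.749$)
$\frac{r}{M} = \frac{446}{255 \cdot 305} = \frac{446}{255} \cdot \frac{1}{305} = \frac{446}{77775}$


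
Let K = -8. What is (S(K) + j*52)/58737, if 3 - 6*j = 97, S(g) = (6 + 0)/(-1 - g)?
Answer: -17090/1233477 ≈ -0.013855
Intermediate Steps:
S(g) = 6/(-1 - g)
j = -47/3 (j = 1/2 - 1/6*97 = 1/2 - 97/6 = -47/3 ≈ -15.667)
(S(K) + j*52)/58737 = (-6/(1 - 8) - 47/3*52)/58737 = (-6/(-7) - 2444/3)*(1/58737) = (-6*(-1/7) - 2444/3)*(1/58737) = (6/7 - 2444/3)*(1/58737) = -17090/21*1/58737 = -17090/1233477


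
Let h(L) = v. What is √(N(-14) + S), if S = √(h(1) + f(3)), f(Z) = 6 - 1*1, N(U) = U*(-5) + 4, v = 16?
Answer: √(74 + √21) ≈ 8.8647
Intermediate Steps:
h(L) = 16
N(U) = 4 - 5*U (N(U) = -5*U + 4 = 4 - 5*U)
f(Z) = 5 (f(Z) = 6 - 1 = 5)
S = √21 (S = √(16 + 5) = √21 ≈ 4.5826)
√(N(-14) + S) = √((4 - 5*(-14)) + √21) = √((4 + 70) + √21) = √(74 + √21)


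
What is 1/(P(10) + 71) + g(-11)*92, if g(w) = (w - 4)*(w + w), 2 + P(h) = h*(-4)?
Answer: 880441/29 ≈ 30360.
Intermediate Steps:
P(h) = -2 - 4*h (P(h) = -2 + h*(-4) = -2 - 4*h)
g(w) = 2*w*(-4 + w) (g(w) = (-4 + w)*(2*w) = 2*w*(-4 + w))
1/(P(10) + 71) + g(-11)*92 = 1/((-2 - 4*10) + 71) + (2*(-11)*(-4 - 11))*92 = 1/((-2 - 40) + 71) + (2*(-11)*(-15))*92 = 1/(-42 + 71) + 330*92 = 1/29 + 30360 = 880441/29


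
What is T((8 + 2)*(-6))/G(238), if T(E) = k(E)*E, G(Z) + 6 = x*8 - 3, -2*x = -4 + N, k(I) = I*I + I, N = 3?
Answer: 42480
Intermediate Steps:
k(I) = I + I² (k(I) = I² + I = I + I²)
x = ½ (x = -(-4 + 3)/2 = -½*(-1) = ½ ≈ 0.50000)
G(Z) = -5 (G(Z) = -6 + ((½)*8 - 3) = -6 + (4 - 3) = -6 + 1 = -5)
T(E) = E²*(1 + E) (T(E) = (E*(1 + E))*E = E²*(1 + E))
T((8 + 2)*(-6))/G(238) = (((8 + 2)*(-6))²*(1 + (8 + 2)*(-6)))/(-5) = ((10*(-6))²*(1 + 10*(-6)))*(-⅕) = ((-60)²*(1 - 60))*(-⅕) = (3600*(-59))*(-⅕) = -212400*(-⅕) = 42480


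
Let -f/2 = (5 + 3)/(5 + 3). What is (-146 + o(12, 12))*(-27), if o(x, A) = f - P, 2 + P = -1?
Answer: 3915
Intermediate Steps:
f = -2 (f = -2*(5 + 3)/(5 + 3) = -16/8 = -2*1 = -2)
P = -3 (P = -2 - 1 = -3)
o(x, A) = 1 (o(x, A) = -2 - 1*(-3) = -2 + 3 = 1)
(-146 + o(12, 12))*(-27) = (-146 + 1)*(-27) = -145*(-27) = 3915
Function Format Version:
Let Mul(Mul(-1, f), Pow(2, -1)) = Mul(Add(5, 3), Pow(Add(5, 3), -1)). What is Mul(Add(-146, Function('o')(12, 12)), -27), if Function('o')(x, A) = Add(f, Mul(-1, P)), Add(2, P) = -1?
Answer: 3915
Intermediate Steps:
f = -2 (f = Mul(-2, Mul(Add(5, 3), Pow(Add(5, 3), -1))) = Mul(-2, Mul(8, Pow(8, -1))) = Mul(-2, Mul(8, Rational(1, 8))) = Mul(-2, 1) = -2)
P = -3 (P = Add(-2, -1) = -3)
Function('o')(x, A) = 1 (Function('o')(x, A) = Add(-2, Mul(-1, -3)) = Add(-2, 3) = 1)
Mul(Add(-146, Function('o')(12, 12)), -27) = Mul(Add(-146, 1), -27) = Mul(-145, -27) = 3915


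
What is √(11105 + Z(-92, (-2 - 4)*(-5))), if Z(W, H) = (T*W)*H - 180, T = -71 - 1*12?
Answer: √240005 ≈ 489.90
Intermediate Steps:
T = -83 (T = -71 - 12 = -83)
Z(W, H) = -180 - 83*H*W (Z(W, H) = (-83*W)*H - 180 = -83*H*W - 180 = -180 - 83*H*W)
√(11105 + Z(-92, (-2 - 4)*(-5))) = √(11105 + (-180 - 83*(-2 - 4)*(-5)*(-92))) = √(11105 + (-180 - 83*(-6*(-5))*(-92))) = √(11105 + (-180 - 83*30*(-92))) = √(11105 + (-180 + 229080)) = √(11105 + 228900) = √240005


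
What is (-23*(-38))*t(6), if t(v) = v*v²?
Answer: 188784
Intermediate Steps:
t(v) = v³
(-23*(-38))*t(6) = -23*(-38)*6³ = 874*216 = 188784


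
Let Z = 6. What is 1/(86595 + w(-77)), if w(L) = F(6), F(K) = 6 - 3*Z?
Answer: 1/86583 ≈ 1.1550e-5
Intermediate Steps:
F(K) = -12 (F(K) = 6 - 3*6 = 6 - 18 = -12)
w(L) = -12
1/(86595 + w(-77)) = 1/(86595 - 12) = 1/86583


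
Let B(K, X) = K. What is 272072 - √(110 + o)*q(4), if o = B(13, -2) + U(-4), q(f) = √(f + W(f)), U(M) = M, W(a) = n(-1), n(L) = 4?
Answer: 272072 - 2*√238 ≈ 2.7204e+5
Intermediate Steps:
W(a) = 4
q(f) = √(4 + f) (q(f) = √(f + 4) = √(4 + f))
o = 9 (o = 13 - 4 = 9)
272072 - √(110 + o)*q(4) = 272072 - √(110 + 9)*√(4 + 4) = 272072 - √119*√8 = 272072 - √119*2*√2 = 272072 - 2*√238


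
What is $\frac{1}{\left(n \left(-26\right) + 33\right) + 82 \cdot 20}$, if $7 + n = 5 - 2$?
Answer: $\frac{1}{1777} \approx 0.00056275$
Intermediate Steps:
$n = -4$ ($n = -7 + \left(5 - 2\right) = -7 + 3 = -4$)
$\frac{1}{\left(n \left(-26\right) + 33\right) + 82 \cdot 20} = \frac{1}{\left(\left(-4\right) \left(-26\right) + 33\right) + 82 \cdot 20} = \frac{1}{\left(104 + 33\right) + 1640} = \frac{1}{137 + 1640} = \frac{1}{1777}$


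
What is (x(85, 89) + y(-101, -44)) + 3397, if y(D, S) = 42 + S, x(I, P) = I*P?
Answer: 10960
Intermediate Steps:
(x(85, 89) + y(-101, -44)) + 3397 = (85*89 + (42 - 44)) + 3397 = (7565 - 2) + 3397 = 7563 + 3397 = 10960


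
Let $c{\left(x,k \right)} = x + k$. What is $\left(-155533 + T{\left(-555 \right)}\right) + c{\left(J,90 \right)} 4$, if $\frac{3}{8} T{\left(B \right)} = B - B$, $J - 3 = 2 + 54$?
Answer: $-154937$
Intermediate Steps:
$J = 59$ ($J = 3 + \left(2 + 54\right) = 3 + 56 = 59$)
$T{\left(B \right)} = 0$ ($T{\left(B \right)} = \frac{8 \left(B - B\right)}{3} = \frac{8}{3} \cdot 0 = 0$)
$c{\left(x,k \right)} = k + x$
$\left(-155533 + T{\left(-555 \right)}\right) + c{\left(J,90 \right)} 4 = \left(-155533 + 0\right) + \left(90 + 59\right) 4 = -155533 + 149 \cdot 4 = -155533 + 596 = -154937$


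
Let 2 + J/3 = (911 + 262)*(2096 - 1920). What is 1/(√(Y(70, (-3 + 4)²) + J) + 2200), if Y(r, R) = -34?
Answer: 275/527587 - √154826/2110348 ≈ 0.00033479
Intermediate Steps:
J = 619338 (J = -6 + 3*((911 + 262)*(2096 - 1920)) = -6 + 3*(1173*176) = -6 + 3*206448 = -6 + 619344 = 619338)
1/(√(Y(70, (-3 + 4)²) + J) + 2200) = 1/(√(-34 + 619338) + 2200) = 1/(√619304 + 2200) = 1/(2*√154826 + 2200) = 1/(2200 + 2*√154826)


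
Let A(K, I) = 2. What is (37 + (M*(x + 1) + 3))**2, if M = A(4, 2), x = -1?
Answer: 1600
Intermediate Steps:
M = 2
(37 + (M*(x + 1) + 3))**2 = (37 + (2*(-1 + 1) + 3))**2 = (37 + (2*0 + 3))**2 = (37 + (0 + 3))**2 = (37 + 3)**2 = 40**2 = 1600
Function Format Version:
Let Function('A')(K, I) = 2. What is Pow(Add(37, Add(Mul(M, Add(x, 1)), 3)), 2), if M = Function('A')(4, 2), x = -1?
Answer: 1600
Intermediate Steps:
M = 2
Pow(Add(37, Add(Mul(M, Add(x, 1)), 3)), 2) = Pow(Add(37, Add(Mul(2, Add(-1, 1)), 3)), 2) = Pow(Add(37, Add(Mul(2, 0), 3)), 2) = Pow(Add(37, Add(0, 3)), 2) = Pow(Add(37, 3), 2) = Pow(40, 2) = 1600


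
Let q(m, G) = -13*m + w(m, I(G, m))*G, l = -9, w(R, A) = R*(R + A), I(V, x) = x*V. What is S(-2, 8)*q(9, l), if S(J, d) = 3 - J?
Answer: 28575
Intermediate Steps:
I(V, x) = V*x
w(R, A) = R*(A + R)
q(m, G) = -13*m + G*m*(m + G*m) (q(m, G) = -13*m + (m*(G*m + m))*G = -13*m + (m*(m + G*m))*G = -13*m + G*m*(m + G*m))
S(-2, 8)*q(9, l) = (3 - 1*(-2))*(9*(-13 - 9*9*(1 - 9))) = (3 + 2)*(9*(-13 - 9*9*(-8))) = 5*(9*(-13 + 648)) = 5*(9*635) = 5*5715 = 28575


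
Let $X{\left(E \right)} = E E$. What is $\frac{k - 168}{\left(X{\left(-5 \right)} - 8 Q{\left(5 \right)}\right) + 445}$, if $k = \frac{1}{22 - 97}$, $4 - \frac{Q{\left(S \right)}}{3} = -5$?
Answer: $- \frac{12601}{19050} \approx -0.66147$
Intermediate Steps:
$X{\left(E \right)} = E^{2}$
$Q{\left(S \right)} = 27$ ($Q{\left(S \right)} = 12 - -15 = 12 + 15 = 27$)
$k = - \frac{1}{75}$ ($k = \frac{1}{-75} = - \frac{1}{75} \approx -0.013333$)
$\frac{k - 168}{\left(X{\left(-5 \right)} - 8 Q{\left(5 \right)}\right) + 445} = \frac{- \frac{1}{75} - 168}{\left(\left(-5\right)^{2} - 216\right) + 445} = - \frac{12601}{75 \left(\left(25 - 216\right) + 445\right)} = - \frac{12601}{75 \left(-191 + 445\right)} = - \frac{12601}{75 \cdot 254} = \left(- \frac{12601}{75}\right) \frac{1}{254} = - \frac{12601}{19050}$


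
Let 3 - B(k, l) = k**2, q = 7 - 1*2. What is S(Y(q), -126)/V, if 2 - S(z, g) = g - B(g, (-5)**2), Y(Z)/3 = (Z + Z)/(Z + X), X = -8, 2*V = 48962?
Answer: -15745/24481 ≈ -0.64315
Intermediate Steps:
V = 24481 (V = (1/2)*48962 = 24481)
q = 5 (q = 7 - 2 = 5)
B(k, l) = 3 - k**2
Y(Z) = 6*Z/(-8 + Z) (Y(Z) = 3*((Z + Z)/(Z - 8)) = 3*((2*Z)/(-8 + Z)) = 3*(2*Z/(-8 + Z)) = 6*Z/(-8 + Z))
S(z, g) = 5 - g - g**2 (S(z, g) = 2 - (g - (3 - g**2)) = 2 - (g + (-3 + g**2)) = 2 - (-3 + g + g**2) = 2 + (3 - g - g**2) = 5 - g - g**2)
S(Y(q), -126)/V = (5 - 1*(-126) - 1*(-126)**2)/24481 = (5 + 126 - 1*15876)*(1/24481) = (5 + 126 - 15876)*(1/24481) = -15745*1/24481 = -15745/24481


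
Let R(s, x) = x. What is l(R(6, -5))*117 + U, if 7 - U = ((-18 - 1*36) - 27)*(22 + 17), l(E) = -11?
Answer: 1879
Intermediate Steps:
U = 3166 (U = 7 - ((-18 - 1*36) - 27)*(22 + 17) = 7 - ((-18 - 36) - 27)*39 = 7 - (-54 - 27)*39 = 7 - (-81)*39 = 7 - 1*(-3159) = 7 + 3159 = 3166)
l(R(6, -5))*117 + U = -11*117 + 3166 = -1287 + 3166 = 1879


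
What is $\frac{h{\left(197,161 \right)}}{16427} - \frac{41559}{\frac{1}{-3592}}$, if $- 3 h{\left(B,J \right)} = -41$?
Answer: $\frac{7356664131809}{49281} \approx 1.4928 \cdot 10^{8}$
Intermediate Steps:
$h{\left(B,J \right)} = \frac{41}{3}$ ($h{\left(B,J \right)} = \left(- \frac{1}{3}\right) \left(-41\right) = \frac{41}{3}$)
$\frac{h{\left(197,161 \right)}}{16427} - \frac{41559}{\frac{1}{-3592}} = \frac{41}{3 \cdot 16427} - \frac{41559}{\frac{1}{-3592}} = \frac{41}{3} \cdot \frac{1}{16427} - \frac{41559}{- \frac{1}{3592}} = \frac{41}{49281} - -149279928 = \frac{41}{49281} + 149279928 = \frac{7356664131809}{49281}$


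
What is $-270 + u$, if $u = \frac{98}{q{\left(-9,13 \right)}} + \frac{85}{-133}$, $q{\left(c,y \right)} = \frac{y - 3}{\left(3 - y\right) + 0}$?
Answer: $- \frac{49029}{133} \approx -368.64$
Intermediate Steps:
$q{\left(c,y \right)} = \frac{-3 + y}{3 - y}$
$u = - \frac{13119}{133}$ ($u = \frac{98}{-1} + \frac{85}{-133} = 98 \left(-1\right) + 85 \left(- \frac{1}{133}\right) = -98 - \frac{85}{133} = - \frac{13119}{133} \approx -98.639$)
$-270 + u = -270 - \frac{13119}{133} = - \frac{49029}{133}$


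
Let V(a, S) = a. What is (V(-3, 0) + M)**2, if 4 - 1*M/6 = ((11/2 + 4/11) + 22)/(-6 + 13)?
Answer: 49284/5929 ≈ 8.3124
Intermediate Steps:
M = 9/77 (M = 24 - 6*((11/2 + 4/11) + 22)/(-6 + 13) = 24 - 6*((11*(1/2) + 4*(1/11)) + 22)/7 = 24 - 6*((11/2 + 4/11) + 22)/7 = 24 - 6*(129/22 + 22)/7 = 24 - 1839/(11*7) = 24 - 6*613/154 = 24 - 1839/77 = 9/77 ≈ 0.11688)
(V(-3, 0) + M)**2 = (-3 + 9/77)**2 = (-222/77)**2 = 49284/5929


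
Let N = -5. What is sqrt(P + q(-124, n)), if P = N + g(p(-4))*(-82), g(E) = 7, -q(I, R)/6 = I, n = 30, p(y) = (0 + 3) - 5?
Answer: sqrt(165) ≈ 12.845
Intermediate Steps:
p(y) = -2 (p(y) = 3 - 5 = -2)
q(I, R) = -6*I
P = -579 (P = -5 + 7*(-82) = -5 - 574 = -579)
sqrt(P + q(-124, n)) = sqrt(-579 - 6*(-124)) = sqrt(-579 + 744) = sqrt(165)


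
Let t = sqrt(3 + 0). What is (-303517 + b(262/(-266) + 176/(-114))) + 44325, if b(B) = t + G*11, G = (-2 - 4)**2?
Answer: -258796 + sqrt(3) ≈ -2.5879e+5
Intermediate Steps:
G = 36 (G = (-6)**2 = 36)
t = sqrt(3) ≈ 1.7320
b(B) = 396 + sqrt(3) (b(B) = sqrt(3) + 36*11 = sqrt(3) + 396 = 396 + sqrt(3))
(-303517 + b(262/(-266) + 176/(-114))) + 44325 = (-303517 + (396 + sqrt(3))) + 44325 = (-303121 + sqrt(3)) + 44325 = -258796 + sqrt(3)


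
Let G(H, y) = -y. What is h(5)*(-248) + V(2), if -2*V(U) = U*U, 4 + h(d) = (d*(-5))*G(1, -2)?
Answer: 13390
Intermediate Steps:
h(d) = -4 - 10*d (h(d) = -4 + (d*(-5))*(-1*(-2)) = -4 - 5*d*2 = -4 - 10*d)
V(U) = -U²/2 (V(U) = -U*U/2 = -U²/2)
h(5)*(-248) + V(2) = (-4 - 10*5)*(-248) - ½*2² = (-4 - 50)*(-248) - ½*4 = -54*(-248) - 2 = 13392 - 2 = 13390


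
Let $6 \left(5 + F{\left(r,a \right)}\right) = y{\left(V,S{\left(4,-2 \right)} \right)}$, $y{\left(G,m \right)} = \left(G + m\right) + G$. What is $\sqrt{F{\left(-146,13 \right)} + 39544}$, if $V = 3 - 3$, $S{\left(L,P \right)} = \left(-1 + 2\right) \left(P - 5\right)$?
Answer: $\frac{\sqrt{1423362}}{6} \approx 198.84$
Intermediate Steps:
$S{\left(L,P \right)} = -5 + P$ ($S{\left(L,P \right)} = 1 \left(-5 + P\right) = -5 + P$)
$V = 0$
$y{\left(G,m \right)} = m + 2 G$
$F{\left(r,a \right)} = - \frac{37}{6}$ ($F{\left(r,a \right)} = -5 + \frac{\left(-5 - 2\right) + 2 \cdot 0}{6} = -5 + \frac{-7 + 0}{6} = -5 + \frac{1}{6} \left(-7\right) = -5 - \frac{7}{6} = - \frac{37}{6}$)
$\sqrt{F{\left(-146,13 \right)} + 39544} = \sqrt{- \frac{37}{6} + 39544} = \sqrt{\frac{237227}{6}} = \frac{\sqrt{1423362}}{6}$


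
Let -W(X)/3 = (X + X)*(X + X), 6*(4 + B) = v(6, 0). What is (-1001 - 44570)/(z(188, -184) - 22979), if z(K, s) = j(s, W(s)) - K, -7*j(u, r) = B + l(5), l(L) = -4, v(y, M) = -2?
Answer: 956991/486482 ≈ 1.9672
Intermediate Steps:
B = -13/3 (B = -4 + (1/6)*(-2) = -4 - 1/3 = -13/3 ≈ -4.3333)
W(X) = -12*X**2 (W(X) = -3*(X + X)*(X + X) = -3*2*X*2*X = -12*X**2)
j(u, r) = 25/21 (j(u, r) = -(-13/3 - 4)/7 = -1/7*(-25/3) = 25/21)
z(K, s) = 25/21 - K
(-1001 - 44570)/(z(188, -184) - 22979) = (-1001 - 44570)/((25/21 - 1*188) - 22979) = -45571/((25/21 - 188) - 22979) = -45571/(-3923/21 - 22979) = -45571/(-486482/21) = -45571*(-21/486482) = 956991/486482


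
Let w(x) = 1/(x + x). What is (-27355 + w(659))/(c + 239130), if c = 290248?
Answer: -36053889/697720204 ≈ -0.051674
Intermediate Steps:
w(x) = 1/(2*x)
(-27355 + w(659))/(c + 239130) = (-27355 + (½)/659)/(290248 + 239130) = (-27355 + (½)*(1/659))/529378 = (-27355 + 1/1318)*(1/529378) = -36053889/1318*1/529378 = -36053889/697720204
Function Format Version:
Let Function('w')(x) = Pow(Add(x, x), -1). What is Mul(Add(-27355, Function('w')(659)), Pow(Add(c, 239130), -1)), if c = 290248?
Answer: Rational(-36053889, 697720204) ≈ -0.051674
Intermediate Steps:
Function('w')(x) = Mul(Rational(1, 2), Pow(x, -1)) (Function('w')(x) = Pow(Mul(2, x), -1) = Mul(Rational(1, 2), Pow(x, -1)))
Mul(Add(-27355, Function('w')(659)), Pow(Add(c, 239130), -1)) = Mul(Add(-27355, Mul(Rational(1, 2), Pow(659, -1))), Pow(Add(290248, 239130), -1)) = Mul(Add(-27355, Mul(Rational(1, 2), Rational(1, 659))), Pow(529378, -1)) = Mul(Add(-27355, Rational(1, 1318)), Rational(1, 529378)) = Mul(Rational(-36053889, 1318), Rational(1, 529378)) = Rational(-36053889, 697720204)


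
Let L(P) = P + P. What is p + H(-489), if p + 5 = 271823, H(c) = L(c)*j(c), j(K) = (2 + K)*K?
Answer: -232632036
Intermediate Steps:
j(K) = K*(2 + K)
L(P) = 2*P
H(c) = 2*c²*(2 + c) (H(c) = (2*c)*(c*(2 + c)) = 2*c²*(2 + c))
p = 271818 (p = -5 + 271823 = 271818)
p + H(-489) = 271818 + 2*(-489)²*(2 - 489) = 271818 + 2*239121*(-487) = 271818 - 232903854 = -232632036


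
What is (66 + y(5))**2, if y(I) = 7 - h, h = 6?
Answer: 4489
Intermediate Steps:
y(I) = 1 (y(I) = 7 - 1*6 = 7 - 6 = 1)
(66 + y(5))**2 = (66 + 1)**2 = 67**2 = 4489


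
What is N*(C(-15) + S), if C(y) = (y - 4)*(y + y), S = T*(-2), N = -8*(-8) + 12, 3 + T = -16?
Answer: 46208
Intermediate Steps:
T = -19 (T = -3 - 16 = -19)
N = 76 (N = 64 + 12 = 76)
S = 38 (S = -19*(-2) = 38)
C(y) = 2*y*(-4 + y) (C(y) = (-4 + y)*(2*y) = 2*y*(-4 + y))
N*(C(-15) + S) = 76*(2*(-15)*(-4 - 15) + 38) = 76*(2*(-15)*(-19) + 38) = 76*(570 + 38) = 76*608 = 46208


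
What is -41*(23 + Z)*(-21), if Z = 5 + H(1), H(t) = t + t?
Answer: 25830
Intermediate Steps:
H(t) = 2*t
Z = 7 (Z = 5 + 2*1 = 5 + 2 = 7)
-41*(23 + Z)*(-21) = -41*(23 + 7)*(-21) = -41*30*(-21) = -1230*(-21) = 25830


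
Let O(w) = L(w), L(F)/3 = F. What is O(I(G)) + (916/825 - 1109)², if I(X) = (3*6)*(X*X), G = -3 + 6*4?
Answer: 851620855831/680625 ≈ 1.2512e+6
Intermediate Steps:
L(F) = 3*F
G = 21 (G = -3 + 24 = 21)
I(X) = 18*X²
O(w) = 3*w
O(I(G)) + (916/825 - 1109)² = 3*(18*21²) + (916/825 - 1109)² = 3*(18*441) + (916*(1/825) - 1109)² = 3*7938 + (916/825 - 1109)² = 23814 + (-914009/825)² = 23814 + 835412452081/680625 = 851620855831/680625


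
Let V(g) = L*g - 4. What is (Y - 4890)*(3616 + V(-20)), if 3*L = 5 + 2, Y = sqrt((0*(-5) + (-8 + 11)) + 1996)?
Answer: -17434480 + 10696*sqrt(1999)/3 ≈ -1.7275e+7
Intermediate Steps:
Y = sqrt(1999) (Y = sqrt((0 + 3) + 1996) = sqrt(3 + 1996) = sqrt(1999) ≈ 44.710)
L = 7/3 (L = (5 + 2)/3 = (1/3)*7 = 7/3 ≈ 2.3333)
V(g) = -4 + 7*g/3 (V(g) = 7*g/3 - 4 = -4 + 7*g/3)
(Y - 4890)*(3616 + V(-20)) = (sqrt(1999) - 4890)*(3616 + (-4 + (7/3)*(-20))) = (-4890 + sqrt(1999))*(3616 + (-4 - 140/3)) = (-4890 + sqrt(1999))*(3616 - 152/3) = (-4890 + sqrt(1999))*(10696/3) = -17434480 + 10696*sqrt(1999)/3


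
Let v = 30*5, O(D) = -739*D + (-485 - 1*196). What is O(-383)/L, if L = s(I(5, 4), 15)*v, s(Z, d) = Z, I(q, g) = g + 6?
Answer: 70589/375 ≈ 188.24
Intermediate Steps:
O(D) = -681 - 739*D (O(D) = -739*D + (-485 - 196) = -739*D - 681 = -681 - 739*D)
I(q, g) = 6 + g
v = 150
L = 1500 (L = (6 + 4)*150 = 10*150 = 1500)
O(-383)/L = (-681 - 739*(-383))/1500 = (-681 + 283037)*(1/1500) = 282356*(1/1500) = 70589/375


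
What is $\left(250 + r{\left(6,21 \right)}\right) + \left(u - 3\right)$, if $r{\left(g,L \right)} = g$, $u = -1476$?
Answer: $-1223$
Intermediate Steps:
$\left(250 + r{\left(6,21 \right)}\right) + \left(u - 3\right) = \left(250 + 6\right) - 1479 = 256 - 1479 = -1223$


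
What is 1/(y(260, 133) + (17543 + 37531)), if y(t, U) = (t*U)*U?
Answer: 1/4654214 ≈ 2.1486e-7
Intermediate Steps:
y(t, U) = t*U² (y(t, U) = (U*t)*U = t*U²)
1/(y(260, 133) + (17543 + 37531)) = 1/(260*133² + (17543 + 37531)) = 1/(260*17689 + 55074) = 1/(4599140 + 55074) = 1/4654214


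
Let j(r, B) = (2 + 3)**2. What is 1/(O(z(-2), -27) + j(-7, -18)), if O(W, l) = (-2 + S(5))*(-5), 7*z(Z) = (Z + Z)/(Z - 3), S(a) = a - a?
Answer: 1/35 ≈ 0.028571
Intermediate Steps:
S(a) = 0
j(r, B) = 25 (j(r, B) = 5**2 = 25)
z(Z) = 2*Z/(7*(-3 + Z)) (z(Z) = ((Z + Z)/(Z - 3))/7 = ((2*Z)/(-3 + Z))/7 = (2*Z/(-3 + Z))/7 = 2*Z/(7*(-3 + Z)))
O(W, l) = 10 (O(W, l) = (-2 + 0)*(-5) = -2*(-5) = 10)
1/(O(z(-2), -27) + j(-7, -18)) = 1/(10 + 25) = 1/35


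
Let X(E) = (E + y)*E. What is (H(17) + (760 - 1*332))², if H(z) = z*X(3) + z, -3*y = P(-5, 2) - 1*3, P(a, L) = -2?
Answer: 466489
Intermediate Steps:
y = 5/3 (y = -(-2 - 1*3)/3 = -(-2 - 3)/3 = -⅓*(-5) = 5/3 ≈ 1.6667)
X(E) = E*(5/3 + E) (X(E) = (E + 5/3)*E = (5/3 + E)*E = E*(5/3 + E))
H(z) = 15*z (H(z) = z*((⅓)*3*(5 + 3*3)) + z = z*((⅓)*3*(5 + 9)) + z = z*((⅓)*3*14) + z = z*14 + z = 14*z + z = 15*z)
(H(17) + (760 - 1*332))² = (15*17 + (760 - 1*332))² = (255 + (760 - 332))² = (255 + 428)² = 683² = 466489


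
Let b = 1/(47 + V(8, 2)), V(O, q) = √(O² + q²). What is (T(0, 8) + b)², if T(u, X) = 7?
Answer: 226021224/4583881 - 60136*√17/4583881 ≈ 49.254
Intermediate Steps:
b = 1/(47 + 2*√17) (b = 1/(47 + √(8² + 2²)) = 1/(47 + √(64 + 4)) = 1/(47 + √68) = 1/(47 + 2*√17) ≈ 0.018101)
(T(0, 8) + b)² = (7 + (47/2141 - 2*√17/2141))² = (15034/2141 - 2*√17/2141)²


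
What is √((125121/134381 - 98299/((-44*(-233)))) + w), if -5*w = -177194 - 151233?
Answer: √779084484957279499762335/3444185030 ≈ 256.27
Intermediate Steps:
w = 328427/5 (w = -(-177194 - 151233)/5 = -⅕*(-328427) = 328427/5 ≈ 65685.)
√((125121/134381 - 98299/((-44*(-233)))) + w) = √((125121/134381 - 98299/((-44*(-233)))) + 328427/5) = √((125121*(1/134381) - 98299/10252) + 328427/5) = √((125121/134381 - 98299*1/10252) + 328427/5) = √((125121/134381 - 98299/10252) + 328427/5) = √(-11926777427/1377674012 + 328427/5) = √(452405708851989/6888370060) = √779084484957279499762335/3444185030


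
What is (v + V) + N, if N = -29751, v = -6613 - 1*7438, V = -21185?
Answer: -64987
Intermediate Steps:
v = -14051 (v = -6613 - 7438 = -14051)
(v + V) + N = (-14051 - 21185) - 29751 = -35236 - 29751 = -64987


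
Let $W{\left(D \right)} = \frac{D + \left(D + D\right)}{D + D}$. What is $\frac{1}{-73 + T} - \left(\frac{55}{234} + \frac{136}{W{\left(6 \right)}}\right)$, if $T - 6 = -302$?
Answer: $- \frac{872137}{9594} \approx -90.904$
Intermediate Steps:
$T = -296$ ($T = 6 - 302 = -296$)
$W{\left(D \right)} = \frac{3}{2}$ ($W{\left(D \right)} = \frac{D + 2 D}{2 D} = 3 D \frac{1}{2 D} = \frac{3}{2}$)
$\frac{1}{-73 + T} - \left(\frac{55}{234} + \frac{136}{W{\left(6 \right)}}\right) = \frac{1}{-73 - 296} - \left(\frac{55}{234} + \frac{136}{\frac{3}{2}}\right) = \frac{1}{-369} - \left(55 \cdot \frac{1}{234} + 136 \cdot \frac{2}{3}\right) = - \frac{1}{369} - \left(\frac{55}{234} + \frac{272}{3}\right) = - \frac{1}{369} - \frac{21271}{234} = - \frac{872137}{9594}$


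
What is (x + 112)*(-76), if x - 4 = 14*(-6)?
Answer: -2432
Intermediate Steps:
x = -80 (x = 4 + 14*(-6) = 4 - 84 = -80)
(x + 112)*(-76) = (-80 + 112)*(-76) = 32*(-76) = -2432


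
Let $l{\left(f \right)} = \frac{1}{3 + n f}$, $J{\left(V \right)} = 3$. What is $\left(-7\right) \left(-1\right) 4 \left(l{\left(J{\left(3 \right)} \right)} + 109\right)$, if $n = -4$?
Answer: $\frac{27440}{9} \approx 3048.9$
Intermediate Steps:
$l{\left(f \right)} = \frac{1}{3 - 4 f}$
$\left(-7\right) \left(-1\right) 4 \left(l{\left(J{\left(3 \right)} \right)} + 109\right) = \left(-7\right) \left(-1\right) 4 \left(\frac{1}{3 - 12} + 109\right) = 7 \cdot 4 \left(\frac{1}{3 - 12} + 109\right) = 28 \left(\frac{1}{-9} + 109\right) = 28 \left(- \frac{1}{9} + 109\right) = 28 \cdot \frac{980}{9} = \frac{27440}{9}$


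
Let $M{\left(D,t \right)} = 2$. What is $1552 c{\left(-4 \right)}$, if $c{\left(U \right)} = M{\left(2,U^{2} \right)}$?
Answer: $3104$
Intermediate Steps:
$c{\left(U \right)} = 2$
$1552 c{\left(-4 \right)} = 1552 \cdot 2 = 3104$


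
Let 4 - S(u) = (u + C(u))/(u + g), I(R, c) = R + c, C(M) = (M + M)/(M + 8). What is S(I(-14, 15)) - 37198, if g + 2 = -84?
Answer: -28453399/765 ≈ -37194.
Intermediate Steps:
g = -86 (g = -2 - 84 = -86)
C(M) = 2*M/(8 + M) (C(M) = (2*M)/(8 + M) = 2*M/(8 + M))
S(u) = 4 - (u + 2*u/(8 + u))/(-86 + u) (S(u) = 4 - (u + 2*u/(8 + u))/(u - 86) = 4 - (u + 2*u/(8 + u))/(-86 + u))
S(I(-14, 15)) - 37198 = (-2752 - 322*(-14 + 15) + 3*(-14 + 15)²)/(-688 + (-14 + 15)² - 78*(-14 + 15)) - 37198 = (-2752 - 322*1 + 3*1²)/(-688 + 1² - 78*1) - 37198 = (-2752 - 322 + 3*1)/(-688 + 1 - 78) - 37198 = (-2752 - 322 + 3)/(-765) - 37198 = -1/765*(-3071) - 37198 = 3071/765 - 37198 = -28453399/765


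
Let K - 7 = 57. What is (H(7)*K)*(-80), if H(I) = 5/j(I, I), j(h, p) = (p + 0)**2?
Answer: -25600/49 ≈ -522.45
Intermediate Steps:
K = 64 (K = 7 + 57 = 64)
j(h, p) = p**2
H(I) = 5/I**2 (H(I) = 5/(I**2) = 5/I**2)
(H(7)*K)*(-80) = ((5/7**2)*64)*(-80) = ((5*(1/49))*64)*(-80) = ((5/49)*64)*(-80) = (320/49)*(-80) = -25600/49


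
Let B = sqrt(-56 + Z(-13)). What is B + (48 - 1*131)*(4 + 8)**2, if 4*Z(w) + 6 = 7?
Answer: -11952 + I*sqrt(223)/2 ≈ -11952.0 + 7.4666*I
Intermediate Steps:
Z(w) = 1/4 (Z(w) = -3/2 + (1/4)*7 = -3/2 + 7/4 = 1/4)
B = I*sqrt(223)/2 (B = sqrt(-56 + 1/4) = sqrt(-223/4) = I*sqrt(223)/2 ≈ 7.4666*I)
B + (48 - 1*131)*(4 + 8)**2 = I*sqrt(223)/2 + (48 - 1*131)*(4 + 8)**2 = I*sqrt(223)/2 + (48 - 131)*12**2 = I*sqrt(223)/2 - 83*144 = I*sqrt(223)/2 - 11952 = -11952 + I*sqrt(223)/2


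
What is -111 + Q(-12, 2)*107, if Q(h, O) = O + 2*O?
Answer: 531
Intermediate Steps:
Q(h, O) = 3*O
-111 + Q(-12, 2)*107 = -111 + (3*2)*107 = -111 + 6*107 = -111 + 642 = 531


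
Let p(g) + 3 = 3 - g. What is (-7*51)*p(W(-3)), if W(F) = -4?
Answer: -1428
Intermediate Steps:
p(g) = -g (p(g) = -3 + (3 - g) = -g)
(-7*51)*p(W(-3)) = (-7*51)*(-1*(-4)) = -357*4 = -1428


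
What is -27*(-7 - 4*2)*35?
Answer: 14175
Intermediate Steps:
-27*(-7 - 4*2)*35 = -27*(-7 - 1*8)*35 = -27*(-7 - 8)*35 = -27*(-15)*35 = 405*35 = 14175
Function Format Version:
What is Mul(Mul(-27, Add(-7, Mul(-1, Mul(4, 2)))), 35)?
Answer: 14175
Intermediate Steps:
Mul(Mul(-27, Add(-7, Mul(-1, Mul(4, 2)))), 35) = Mul(Mul(-27, Add(-7, Mul(-1, 8))), 35) = Mul(Mul(-27, Add(-7, -8)), 35) = Mul(Mul(-27, -15), 35) = Mul(405, 35) = 14175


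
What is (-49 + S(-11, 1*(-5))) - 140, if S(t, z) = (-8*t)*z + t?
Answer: -640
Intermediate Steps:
S(t, z) = t - 8*t*z (S(t, z) = -8*t*z + t = t - 8*t*z)
(-49 + S(-11, 1*(-5))) - 140 = (-49 - 11*(1 - 8*(-5))) - 140 = (-49 - 11*(1 + 40)) - 140 = (-49 - 11*41) - 140 = (-49 - 451) - 140 = -500 - 140 = -640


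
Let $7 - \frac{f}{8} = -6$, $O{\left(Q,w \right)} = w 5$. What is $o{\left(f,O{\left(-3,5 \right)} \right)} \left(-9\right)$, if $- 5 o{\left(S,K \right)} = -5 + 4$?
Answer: $- \frac{9}{5} \approx -1.8$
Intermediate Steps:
$O{\left(Q,w \right)} = 5 w$
$f = 104$ ($f = 56 - -48 = 56 + 48 = 104$)
$o{\left(S,K \right)} = \frac{1}{5}$ ($o{\left(S,K \right)} = - \frac{-5 + 4}{5} = \left(- \frac{1}{5}\right) \left(-1\right) = \frac{1}{5}$)
$o{\left(f,O{\left(-3,5 \right)} \right)} \left(-9\right) = \frac{1}{5} \left(-9\right) = - \frac{9}{5}$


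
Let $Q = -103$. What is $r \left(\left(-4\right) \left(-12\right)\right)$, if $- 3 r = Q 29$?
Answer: $47792$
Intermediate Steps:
$r = \frac{2987}{3}$ ($r = - \frac{\left(-103\right) 29}{3} = \left(- \frac{1}{3}\right) \left(-2987\right) = \frac{2987}{3} \approx 995.67$)
$r \left(\left(-4\right) \left(-12\right)\right) = \frac{2987 \left(\left(-4\right) \left(-12\right)\right)}{3} = \frac{2987}{3} \cdot 48 = 47792$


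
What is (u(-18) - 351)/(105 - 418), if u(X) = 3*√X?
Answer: 351/313 - 9*I*√2/313 ≈ 1.1214 - 0.040664*I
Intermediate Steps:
(u(-18) - 351)/(105 - 418) = (3*√(-18) - 351)/(105 - 418) = (3*(3*I*√2) - 351)/(-313) = (9*I*√2 - 351)*(-1/313) = (-351 + 9*I*√2)*(-1/313) = 351/313 - 9*I*√2/313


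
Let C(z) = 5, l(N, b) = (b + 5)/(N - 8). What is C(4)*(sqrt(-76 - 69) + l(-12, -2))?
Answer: -3/4 + 5*I*sqrt(145) ≈ -0.75 + 60.208*I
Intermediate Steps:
l(N, b) = (5 + b)/(-8 + N)
C(4)*(sqrt(-76 - 69) + l(-12, -2)) = 5*(sqrt(-76 - 69) + (5 - 2)/(-8 - 12)) = 5*(sqrt(-145) + 3/(-20)) = 5*(I*sqrt(145) - 1/20*3) = 5*(I*sqrt(145) - 3/20) = 5*(-3/20 + I*sqrt(145)) = -3/4 + 5*I*sqrt(145)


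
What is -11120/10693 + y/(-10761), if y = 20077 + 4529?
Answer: -7505378/2256223 ≈ -3.3265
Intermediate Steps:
y = 24606
-11120/10693 + y/(-10761) = -11120/10693 + 24606/(-10761) = -11120*1/10693 + 24606*(-1/10761) = -11120/10693 - 8202/3587 = -7505378/2256223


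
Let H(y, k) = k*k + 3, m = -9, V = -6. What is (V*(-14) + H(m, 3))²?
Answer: 9216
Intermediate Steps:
H(y, k) = 3 + k² (H(y, k) = k² + 3 = 3 + k²)
(V*(-14) + H(m, 3))² = (-6*(-14) + (3 + 3²))² = (84 + (3 + 9))² = (84 + 12)² = 96² = 9216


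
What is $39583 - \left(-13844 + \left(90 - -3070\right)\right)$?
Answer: $50267$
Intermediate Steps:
$39583 - \left(-13844 + \left(90 - -3070\right)\right) = 39583 - \left(-13844 + \left(90 + 3070\right)\right) = 39583 - \left(-13844 + 3160\right) = 39583 - -10684 = 39583 + 10684 = 50267$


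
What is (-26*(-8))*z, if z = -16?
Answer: -3328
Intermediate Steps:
(-26*(-8))*z = -26*(-8)*(-16) = 208*(-16) = -3328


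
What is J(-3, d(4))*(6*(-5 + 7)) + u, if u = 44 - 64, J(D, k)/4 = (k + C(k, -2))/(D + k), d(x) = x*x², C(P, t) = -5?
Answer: 1612/61 ≈ 26.426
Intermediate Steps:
d(x) = x³
J(D, k) = 4*(-5 + k)/(D + k) (J(D, k) = 4*((k - 5)/(D + k)) = 4*((-5 + k)/(D + k)) = 4*(-5 + k)/(D + k))
u = -20
J(-3, d(4))*(6*(-5 + 7)) + u = (4*(-5 + 4³)/(-3 + 4³))*(6*(-5 + 7)) - 20 = (4*(-5 + 64)/(-3 + 64))*(6*2) - 20 = (4*59/61)*12 - 20 = (4*(1/61)*59)*12 - 20 = (236/61)*12 - 20 = 2832/61 - 20 = 1612/61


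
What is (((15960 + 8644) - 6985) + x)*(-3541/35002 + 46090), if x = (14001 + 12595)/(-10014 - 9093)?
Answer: 181015935018184681/222927738 ≈ 8.1199e+8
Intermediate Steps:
x = -26596/19107 (x = 26596/(-19107) = 26596*(-1/19107) = -26596/19107 ≈ -1.3920)
(((15960 + 8644) - 6985) + x)*(-3541/35002 + 46090) = (((15960 + 8644) - 6985) - 26596/19107)*(-3541/35002 + 46090) = ((24604 - 6985) - 26596/19107)*(-3541*1/35002 + 46090) = (17619 - 26596/19107)*(-3541/35002 + 46090) = (336619637/19107)*(1613238639/35002) = 181015935018184681/222927738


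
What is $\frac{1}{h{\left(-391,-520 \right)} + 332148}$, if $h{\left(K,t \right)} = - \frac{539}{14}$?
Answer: $\frac{2}{664219} \approx 3.0111 \cdot 10^{-6}$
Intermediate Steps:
$h{\left(K,t \right)} = - \frac{77}{2}$ ($h{\left(K,t \right)} = \left(-539\right) \frac{1}{14} = - \frac{77}{2}$)
$\frac{1}{h{\left(-391,-520 \right)} + 332148} = \frac{1}{- \frac{77}{2} + 332148} = \frac{1}{\frac{664219}{2}} = \frac{2}{664219}$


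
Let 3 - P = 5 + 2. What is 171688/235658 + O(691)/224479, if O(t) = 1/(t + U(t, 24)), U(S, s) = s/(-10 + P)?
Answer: 92978596531503/127621906639075 ≈ 0.72855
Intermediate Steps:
P = -4 (P = 3 - (5 + 2) = 3 - 1*7 = 3 - 7 = -4)
U(S, s) = -s/14 (U(S, s) = s/(-10 - 4) = s/(-14) = s*(-1/14) = -s/14)
O(t) = 1/(-12/7 + t) (O(t) = 1/(t - 1/14*24) = 1/(t - 12/7) = 1/(-12/7 + t))
171688/235658 + O(691)/224479 = 171688/235658 + (7/(-12 + 7*691))/224479 = 171688*(1/235658) + (7/(-12 + 4837))*(1/224479) = 85844/117829 + (7/4825)*(1/224479) = 85844/117829 + 7/1083111175 = 92978596531503/127621906639075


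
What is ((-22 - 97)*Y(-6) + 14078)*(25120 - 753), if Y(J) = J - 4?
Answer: 372035356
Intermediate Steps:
Y(J) = -4 + J
((-22 - 97)*Y(-6) + 14078)*(25120 - 753) = ((-22 - 97)*(-4 - 6) + 14078)*(25120 - 753) = (-119*(-10) + 14078)*24367 = (1190 + 14078)*24367 = 15268*24367 = 372035356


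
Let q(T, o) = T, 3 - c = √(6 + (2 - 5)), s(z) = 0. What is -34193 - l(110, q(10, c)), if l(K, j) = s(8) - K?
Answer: -34083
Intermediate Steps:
c = 3 - √3 (c = 3 - √(6 + (2 - 5)) = 3 - √(6 - 3) = 3 - √3 ≈ 1.2680)
l(K, j) = -K (l(K, j) = 0 - K = -K)
-34193 - l(110, q(10, c)) = -34193 - (-1)*110 = -34193 - 1*(-110) = -34193 + 110 = -34083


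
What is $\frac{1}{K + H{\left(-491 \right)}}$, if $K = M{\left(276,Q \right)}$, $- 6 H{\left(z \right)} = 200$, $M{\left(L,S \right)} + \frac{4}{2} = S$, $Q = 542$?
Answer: $\frac{3}{1520} \approx 0.0019737$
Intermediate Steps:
$M{\left(L,S \right)} = -2 + S$
$H{\left(z \right)} = - \frac{100}{3}$ ($H{\left(z \right)} = \left(- \frac{1}{6}\right) 200 = - \frac{100}{3}$)
$K = 540$ ($K = -2 + 542 = 540$)
$\frac{1}{K + H{\left(-491 \right)}} = \frac{1}{540 - \frac{100}{3}} = \frac{1}{\frac{1520}{3}} = \frac{3}{1520}$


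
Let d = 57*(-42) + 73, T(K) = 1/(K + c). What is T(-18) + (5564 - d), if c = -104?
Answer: 961969/122 ≈ 7885.0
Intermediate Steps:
T(K) = 1/(-104 + K) (T(K) = 1/(K - 104) = 1/(-104 + K))
d = -2321 (d = -2394 + 73 = -2321)
T(-18) + (5564 - d) = 1/(-104 - 18) + (5564 - 1*(-2321)) = 1/(-122) + (5564 + 2321) = -1/122 + 7885 = 961969/122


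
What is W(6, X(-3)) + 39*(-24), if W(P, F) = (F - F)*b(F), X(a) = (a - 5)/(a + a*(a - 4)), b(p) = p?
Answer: -936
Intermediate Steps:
X(a) = (-5 + a)/(a + a*(-4 + a))
W(P, F) = 0 (W(P, F) = (F - F)*F = 0*F = 0)
W(6, X(-3)) + 39*(-24) = 0 + 39*(-24) = 0 - 936 = -936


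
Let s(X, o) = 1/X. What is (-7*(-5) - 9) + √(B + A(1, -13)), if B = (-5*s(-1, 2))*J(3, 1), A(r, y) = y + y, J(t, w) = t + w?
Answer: 26 + I*√6 ≈ 26.0 + 2.4495*I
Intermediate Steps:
A(r, y) = 2*y
B = 20 (B = (-5/(-1))*(3 + 1) = -5*(-1)*4 = 5*4 = 20)
(-7*(-5) - 9) + √(B + A(1, -13)) = (-7*(-5) - 9) + √(20 + 2*(-13)) = (35 - 9) + √(20 - 26) = 26 + √(-6) = 26 + I*√6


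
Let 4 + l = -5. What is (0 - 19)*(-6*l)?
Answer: -1026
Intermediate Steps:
l = -9 (l = -4 - 5 = -9)
(0 - 19)*(-6*l) = (0 - 19)*(-6*(-9)) = -19*54 = -1026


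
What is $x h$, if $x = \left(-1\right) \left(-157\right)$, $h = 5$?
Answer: $785$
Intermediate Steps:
$x = 157$
$x h = 157 \cdot 5 = 785$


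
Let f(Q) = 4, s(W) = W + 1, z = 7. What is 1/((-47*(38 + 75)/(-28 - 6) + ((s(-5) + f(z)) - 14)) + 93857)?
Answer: 34/3195973 ≈ 1.0638e-5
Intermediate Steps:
s(W) = 1 + W
1/((-47*(38 + 75)/(-28 - 6) + ((s(-5) + f(z)) - 14)) + 93857) = 1/((-47*(38 + 75)/(-28 - 6) + (((1 - 5) + 4) - 14)) + 93857) = 1/((-5311/(-34) + ((-4 + 4) - 14)) + 93857) = 1/((-5311*(-1)/34 + (0 - 14)) + 93857) = 1/((-47*(-113/34) - 14) + 93857) = 1/((5311/34 - 14) + 93857) = 1/(4835/34 + 93857) = 1/(3195973/34) = 34/3195973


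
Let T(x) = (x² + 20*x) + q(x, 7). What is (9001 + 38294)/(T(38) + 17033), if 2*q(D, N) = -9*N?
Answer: 94590/38411 ≈ 2.4626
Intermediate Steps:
q(D, N) = -9*N/2 (q(D, N) = (-9*N)/2 = -9*N/2)
T(x) = -63/2 + x² + 20*x (T(x) = (x² + 20*x) - 9/2*7 = (x² + 20*x) - 63/2 = -63/2 + x² + 20*x)
(9001 + 38294)/(T(38) + 17033) = (9001 + 38294)/((-63/2 + 38² + 20*38) + 17033) = 47295/((-63/2 + 1444 + 760) + 17033) = 47295/(4345/2 + 17033) = 47295/(38411/2) = 47295*(2/38411) = 94590/38411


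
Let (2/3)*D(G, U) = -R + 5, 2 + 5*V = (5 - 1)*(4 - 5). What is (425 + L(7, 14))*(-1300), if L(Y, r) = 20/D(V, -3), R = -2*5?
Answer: -4982900/9 ≈ -5.5366e+5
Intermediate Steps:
V = -6/5 (V = -2/5 + ((5 - 1)*(4 - 5))/5 = -2/5 + (4*(-1))/5 = -2/5 + (1/5)*(-4) = -2/5 - 4/5 = -6/5 ≈ -1.2000)
R = -10
D(G, U) = 45/2 (D(G, U) = 3*(-1*(-10) + 5)/2 = 3*(10 + 5)/2 = (3/2)*15 = 45/2)
L(Y, r) = 8/9 (L(Y, r) = 20/(45/2) = 20*(2/45) = 8/9)
(425 + L(7, 14))*(-1300) = (425 + 8/9)*(-1300) = (3833/9)*(-1300) = -4982900/9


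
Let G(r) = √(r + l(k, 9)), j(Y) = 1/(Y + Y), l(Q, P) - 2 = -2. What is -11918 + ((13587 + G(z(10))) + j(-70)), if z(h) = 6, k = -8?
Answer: 233659/140 + √6 ≈ 1671.4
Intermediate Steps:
l(Q, P) = 0 (l(Q, P) = 2 - 2 = 0)
j(Y) = 1/(2*Y)
G(r) = √r (G(r) = √(r + 0) = √r)
-11918 + ((13587 + G(z(10))) + j(-70)) = -11918 + ((13587 + √6) + (½)/(-70)) = -11918 + ((13587 + √6) + (½)*(-1/70)) = -11918 + ((13587 + √6) - 1/140) = -11918 + (1902179/140 + √6) = 233659/140 + √6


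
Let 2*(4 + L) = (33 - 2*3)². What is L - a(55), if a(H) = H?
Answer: 611/2 ≈ 305.50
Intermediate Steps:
L = 721/2 (L = -4 + (33 - 2*3)²/2 = -4 + (33 - 6)²/2 = -4 + (½)*27² = -4 + (½)*729 = -4 + 729/2 = 721/2 ≈ 360.50)
L - a(55) = 721/2 - 1*55 = 721/2 - 55 = 611/2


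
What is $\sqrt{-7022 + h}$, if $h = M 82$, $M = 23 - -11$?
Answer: $i \sqrt{4234} \approx 65.069 i$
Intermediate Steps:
$M = 34$ ($M = 23 + 11 = 34$)
$h = 2788$ ($h = 34 \cdot 82 = 2788$)
$\sqrt{-7022 + h} = \sqrt{-7022 + 2788} = \sqrt{-4234} = i \sqrt{4234}$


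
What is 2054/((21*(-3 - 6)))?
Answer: -2054/189 ≈ -10.868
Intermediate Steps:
2054/((21*(-3 - 6))) = 2054/((21*(-9))) = 2054/(-189) = 2054*(-1/189) = -2054/189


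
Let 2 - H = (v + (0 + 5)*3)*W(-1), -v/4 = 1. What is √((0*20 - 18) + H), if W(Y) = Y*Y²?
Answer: I*√5 ≈ 2.2361*I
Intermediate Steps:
W(Y) = Y³
v = -4 (v = -4*1 = -4)
H = 13 (H = 2 - (-4 + (0 + 5)*3)*(-1)³ = 2 - (-4 + 5*3)*(-1) = 2 - (-4 + 15)*(-1) = 2 - 11*(-1) = 2 - 1*(-11) = 2 + 11 = 13)
√((0*20 - 18) + H) = √((0*20 - 18) + 13) = √((0 - 18) + 13) = √(-18 + 13) = √(-5) = I*√5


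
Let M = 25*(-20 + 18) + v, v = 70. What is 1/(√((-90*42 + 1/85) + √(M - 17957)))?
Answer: √85/√(-321299 + 255*I*√1993) ≈ 0.00028792 - 0.016257*I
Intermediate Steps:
M = 20 (M = 25*(-20 + 18) + 70 = 25*(-2) + 70 = -50 + 70 = 20)
1/(√((-90*42 + 1/85) + √(M - 17957))) = 1/(√((-90*42 + 1/85) + √(20 - 17957))) = 1/(√((-3780 + 1/85) + √(-17937))) = 1/(√(-321299/85 + 3*I*√1993)) = (-321299/85 + 3*I*√1993)^(-½)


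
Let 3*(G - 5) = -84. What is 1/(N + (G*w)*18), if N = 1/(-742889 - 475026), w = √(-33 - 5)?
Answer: 1217915*I/(-I + 504216810*√38) ≈ -1.2607e-13 + 0.00039184*I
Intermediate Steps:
G = -23 (G = 5 + (⅓)*(-84) = 5 - 28 = -23)
w = I*√38 (w = √(-38) = I*√38 ≈ 6.1644*I)
N = -1/1217915 (N = 1/(-1217915) = -1/1217915 ≈ -8.2108e-7)
1/(N + (G*w)*18) = 1/(-1/1217915 - 23*I*√38*18) = 1/(-1/1217915 - 414*I*√38)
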